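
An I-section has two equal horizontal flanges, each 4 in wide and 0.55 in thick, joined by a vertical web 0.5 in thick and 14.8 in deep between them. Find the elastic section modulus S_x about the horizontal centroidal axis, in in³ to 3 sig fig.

S_x ≈ 49.6 in³

Break the section into simple shapes (no overlaps), measuring from the bottom-left corner of the bounding box.
Bottom flange: 4 × 0.55, A = 2.2 in², y = 0.275 in, Ī = 0.055458 in⁴.
Web: 0.5 × 14.8, A = 7.4 in², y = 7.95 in, Ī = 135.07 in⁴.
Top flange: 4 × 0.55, A = 2.2 in², y = 15.625 in, Ī = 0.055458 in⁴.
By symmetry the centroid is at mid-height, ȳ = 7.95 in.
Transfer each piece to the horizontal centroidal axis using Ī + A·d² with d = y − 7.95:
  bottom flange: d = -7.675 in → contributes +129.65 in⁴
  web: d = 0 in → contributes +135.07 in⁴
  top flange: d = 7.675 in → contributes +129.65 in⁴
Total I = 394.37 in⁴.
Extreme fibre distance c = 7.95 in; S = I/c = 49.606 in³.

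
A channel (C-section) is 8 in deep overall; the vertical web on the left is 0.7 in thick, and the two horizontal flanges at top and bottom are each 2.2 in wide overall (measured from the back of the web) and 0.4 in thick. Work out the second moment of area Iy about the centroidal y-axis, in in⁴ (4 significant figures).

Split into non-overlapping primitives; take the origin at the lower-left of the bounding box.
Web: 0.7 × 8, A = 5.6 in², x = 0.35 in, Ī = 0.228667 in⁴.
Top flange (beyond web): 1.5 × 0.4, A = 0.6 in², x = 1.45 in, Ī = 0.1125 in⁴.
Bottom flange (beyond web): 1.5 × 0.4, A = 0.6 in², x = 1.45 in, Ī = 0.1125 in⁴.
Centroid: x̄ = ΣA·x / ΣA = 0.544118 in.
Transfer each piece to the centroidal y-axis using Ī + A·d² with d = x − 0.544118:
  web: d = -0.194118 in → contributes +0.439684 in⁴
  top flange (beyond web): d = 0.905882 in → contributes +0.604874 in⁴
  bottom flange (beyond web): d = 0.905882 in → contributes +0.604874 in⁴
Total I = 1.64943 in⁴.

Iy ≈ 1.649 in⁴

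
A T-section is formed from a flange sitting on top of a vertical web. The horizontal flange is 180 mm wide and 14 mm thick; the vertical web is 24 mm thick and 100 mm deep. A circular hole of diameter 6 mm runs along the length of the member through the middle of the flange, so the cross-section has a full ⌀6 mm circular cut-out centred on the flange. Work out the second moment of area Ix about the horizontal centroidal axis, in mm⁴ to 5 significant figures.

Ix ≈ 6.0130 × 10⁶ mm⁴

Break the section into simple shapes (no overlaps), measuring from the bottom-left corner of the bounding box.
Flange: 180 × 14, A = 2 520 mm², y = 107 mm, Ī = 41 160 mm⁴.
Web: 24 × 100, A = 2 400 mm², y = 50 mm, Ī = 2 000 000 mm⁴.
Hole (subtracted): ⌀6, A = 28.27433 mm², y = 107 mm, Ī = 63.61725 mm⁴.
Centroid: ȳ = ΣA·y / ΣA = 79.03441 mm.
Transfer each piece to the horizontal centroidal axis using Ī + A·d² with d = y − 79.03441:
  flange: d = 27.96559 mm → contributes +2 011 987 mm⁴
  web: d = -29.03441 mm → contributes +4 023 193 mm⁴
  hole: d = 27.96559 mm → contributes −22176.25 mm⁴
Total I = 6 013 004 mm⁴.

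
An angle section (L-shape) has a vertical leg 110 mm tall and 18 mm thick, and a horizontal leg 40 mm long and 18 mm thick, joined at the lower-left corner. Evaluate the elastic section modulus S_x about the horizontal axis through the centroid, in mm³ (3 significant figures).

S_x ≈ 4.32 × 10⁴ mm³

Break the section into simple shapes (no overlaps), measuring from the bottom-left corner of the bounding box.
Vertical leg: 18 × 110, A = 1 980 mm², y = 55 mm, Ī = 1 996 500 mm⁴.
Horizontal leg (remainder): 22 × 18, A = 396 mm², y = 9 mm, Ī = 10 692 mm⁴.
Centroid: ȳ = ΣA·y / ΣA = 47.333 mm.
Transfer each piece to the horizontal axis through the centroid using Ī + A·d² with d = y − 47.333:
  vertical leg: d = 7.6667 mm → contributes +2 112 880 mm⁴
  horizontal leg (remainder): d = -38.333 mm → contributes +592 592 mm⁴
Total I = 2 705 472 mm⁴.
Extreme fibre distance c = 62.667 mm; S = I/c = 43 172 mm³.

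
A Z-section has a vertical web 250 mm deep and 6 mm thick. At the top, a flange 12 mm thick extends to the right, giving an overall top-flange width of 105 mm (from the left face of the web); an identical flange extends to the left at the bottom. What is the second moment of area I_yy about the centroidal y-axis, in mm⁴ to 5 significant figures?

I_yy ≈ 8.4939 × 10⁶ mm⁴

Break the section into simple shapes (no overlaps), measuring from the bottom-left corner of the bounding box.
Web: 6 × 250, A = 1 500 mm², x = 102 mm, Ī = 4 500 mm⁴.
Top flange (beyond web): 99 × 12, A = 1 188 mm², x = 154.5 mm, Ī = 970 299 mm⁴.
Bottom flange (beyond web): 99 × 12, A = 1 188 mm², x = 49.5 mm, Ī = 970 299 mm⁴.
Centroid: x̄ = ΣA·x / ΣA = 102 mm.
Transfer each piece to the centroidal y-axis using Ī + A·d² with d = x − 102:
  web: d = 0 mm → contributes +4 500 mm⁴
  top flange (beyond web): d = 52.5 mm → contributes +4 244 724 mm⁴
  bottom flange (beyond web): d = -52.5 mm → contributes +4 244 724 mm⁴
Total I = 8 493 948 mm⁴.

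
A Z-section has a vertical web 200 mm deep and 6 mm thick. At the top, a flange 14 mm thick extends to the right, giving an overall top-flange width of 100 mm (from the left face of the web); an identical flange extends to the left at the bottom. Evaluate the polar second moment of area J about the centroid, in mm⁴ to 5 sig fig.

Split into non-overlapping primitives; take the origin at the lower-left of the bounding box.
Web: 6 × 200, A = 1 200 mm², y = 100 mm, Ī = 4 000 000 mm⁴.
Top flange (beyond web): 94 × 14, A = 1 316 mm², y = 193 mm, Ī = 21494.67 mm⁴.
Bottom flange (beyond web): 94 × 14, A = 1 316 mm², y = 7 mm, Ī = 21494.67 mm⁴.
Centroid: ȳ = ΣA·y / ΣA = 100 mm.
Transfer each piece to the centroidal x-axis using Ī + A·d² with d = y − 100:
  web: d = 0 mm → contributes +4 000 000 mm⁴
  top flange (beyond web): d = 93 mm → contributes +11 403 579 mm⁴
  bottom flange (beyond web): d = -93 mm → contributes +11 403 579 mm⁴
Total I = 26 807 157 mm⁴.
For the y-axis: x̄ = 97 mm.
Repeating about the centroidal y-axis gives I_y = 8 521 629 mm⁴.
Polar second moment: J = I_x + I_y = 35 328 787 mm⁴.

J ≈ 3.5329 × 10⁷ mm⁴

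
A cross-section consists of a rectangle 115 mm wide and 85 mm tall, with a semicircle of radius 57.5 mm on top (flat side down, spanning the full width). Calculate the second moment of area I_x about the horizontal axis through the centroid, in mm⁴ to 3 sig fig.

I_x ≈ 2.23 × 10⁷ mm⁴

Decompose the section into non-overlapping parts with the origin at the bottom-left of its bounding rectangle.
Rectangular body: 115 × 85, A = 9 775 mm², y = 42.5 mm, Ī = 5 885 365 mm⁴.
Semicircular cap: semicircle r = 57.5, A = 5193.4 mm², y = 109.4 mm, Ī = 1 199 785 mm⁴.
Centroid: ȳ = ΣA·y / ΣA = 65.713 mm.
Transfer each piece to the horizontal axis through the centroid using Ī + A·d² with d = y − 65.713:
  rectangular body: d = -23.213 mm → contributes +11 152 513 mm⁴
  semicircular cap: d = 43.691 mm → contributes +11 113 507 mm⁴
Total I = 22 266 020 mm⁴.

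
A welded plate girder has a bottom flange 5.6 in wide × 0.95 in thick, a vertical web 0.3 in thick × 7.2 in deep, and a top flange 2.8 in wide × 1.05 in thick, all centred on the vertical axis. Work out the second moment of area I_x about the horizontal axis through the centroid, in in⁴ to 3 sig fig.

Break the section into simple shapes (no overlaps), measuring from the bottom-left corner of the bounding box.
Bottom plate: 5.6 × 0.95, A = 5.32 in², y = 0.475 in, Ī = 0.40011 in⁴.
Web plate: 0.3 × 7.2, A = 2.16 in², y = 4.55 in, Ī = 9.3312 in⁴.
Top plate: 2.8 × 1.05, A = 2.94 in², y = 8.675 in, Ī = 0.27011 in⁴.
Centroid: ȳ = ΣA·y / ΣA = 3.6333 in.
Transfer each piece to the horizontal axis through the centroid using Ī + A·d² with d = y − 3.6333:
  bottom plate: d = -3.1583 in → contributes +53.468 in⁴
  web plate: d = 0.91665 in → contributes +11.146 in⁴
  top plate: d = 5.0417 in → contributes +75 in⁴
Total I = 139.61 in⁴.

I_x ≈ 140 in⁴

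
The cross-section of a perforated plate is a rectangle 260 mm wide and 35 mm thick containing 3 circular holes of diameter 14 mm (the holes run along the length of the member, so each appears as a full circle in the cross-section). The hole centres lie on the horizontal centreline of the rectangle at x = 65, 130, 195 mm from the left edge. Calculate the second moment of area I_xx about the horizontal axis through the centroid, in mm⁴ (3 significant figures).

Decompose the section into non-overlapping parts with the origin at the bottom-left of its bounding rectangle.
Plate: 260 × 35, A = 9 100 mm², y = 17.5 mm, Ī = 928 958 mm⁴.
Hole 1 (subtracted): ⌀14, A = 153.94 mm², y = 17.5 mm, Ī = 1885.7 mm⁴.
Hole 2 (subtracted): ⌀14, A = 153.94 mm², y = 17.5 mm, Ī = 1885.7 mm⁴.
Hole 3 (subtracted): ⌀14, A = 153.94 mm², y = 17.5 mm, Ī = 1885.7 mm⁴.
By symmetry the centroid is at mid-height, ȳ = 17.5 mm.
All pieces are centred on the horizontal axis through the centroid, so I = ΣĪ (holes subtracted) = 923 301 mm⁴.

I_xx ≈ 9.23 × 10⁵ mm⁴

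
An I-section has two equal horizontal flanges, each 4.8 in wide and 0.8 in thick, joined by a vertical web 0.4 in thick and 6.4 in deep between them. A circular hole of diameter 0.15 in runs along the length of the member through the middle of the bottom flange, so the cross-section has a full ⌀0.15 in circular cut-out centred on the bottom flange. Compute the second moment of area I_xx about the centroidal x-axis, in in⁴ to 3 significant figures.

I_xx ≈ 108 in⁴

Break the section into simple shapes (no overlaps), measuring from the bottom-left corner of the bounding box.
Bottom flange: 4.8 × 0.8, A = 3.84 in², y = 0.4 in, Ī = 0.2048 in⁴.
Web: 0.4 × 6.4, A = 2.56 in², y = 4 in, Ī = 8.7381 in⁴.
Top flange: 4.8 × 0.8, A = 3.84 in², y = 7.6 in, Ī = 0.2048 in⁴.
Hole (subtracted): ⌀0.15, A = 0.017671 in², y = 0.4 in, Ī = 0.00002485 in⁴.
Centroid: ȳ = ΣA·y / ΣA = 4.0062 in.
Transfer each piece to the centroidal x-axis using Ī + A·d² with d = y − 4.0062:
  bottom flange: d = -3.6062 in → contributes +50.143 in⁴
  web: d = -0.0062234 in → contributes +8.7382 in⁴
  top flange: d = 3.5938 in → contributes +49.799 in⁴
  hole: d = -3.6062 in → contributes −0.22984 in⁴
Total I = 108.45 in⁴.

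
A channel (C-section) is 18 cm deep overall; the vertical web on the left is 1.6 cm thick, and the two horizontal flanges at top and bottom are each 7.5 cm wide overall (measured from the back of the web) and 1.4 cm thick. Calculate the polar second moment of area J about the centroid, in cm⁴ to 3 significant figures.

Decompose the section into non-overlapping parts with the origin at the bottom-left of its bounding rectangle.
Web: 1.6 × 18, A = 28.8 cm², y = 9 cm, Ī = 777.6 cm⁴.
Top flange (beyond web): 5.9 × 1.4, A = 8.26 cm², y = 17.3 cm, Ī = 1.3491 cm⁴.
Bottom flange (beyond web): 5.9 × 1.4, A = 8.26 cm², y = 0.7 cm, Ī = 1.3491 cm⁴.
By symmetry the centroid is at mid-height, ȳ = 9 cm.
Transfer each piece to the centroidal x-axis using Ī + A·d² with d = y − 9:
  web: d = 0 cm → contributes +777.6 cm⁴
  top flange (beyond web): d = 8.3 cm → contributes +570.38 cm⁴
  bottom flange (beyond web): d = -8.3 cm → contributes +570.38 cm⁴
Total I = 1918.4 cm⁴.
For the y-axis: x̄ = 2.1669 cm.
Repeating about the centroidal y-axis gives I_y = 201.7 cm⁴.
Polar second moment: J = I_x + I_y = 2120.1 cm⁴.

J ≈ 2120 cm⁴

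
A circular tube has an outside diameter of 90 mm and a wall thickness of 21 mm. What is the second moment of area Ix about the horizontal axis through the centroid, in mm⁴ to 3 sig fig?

Ix ≈ 2.96 × 10⁶ mm⁴

Treat the section as a set of non-overlapping primitives; coordinates are from the bounding-box lower-left.
Outer circle: ⌀90, A = 6361.7 mm², y = 45 mm, Ī = 3 220 623 mm⁴.
Bore (subtracted): ⌀48, A = 1809.6 mm², y = 45 mm, Ī = 260 576 mm⁴.
By symmetry the centroid is at mid-height, ȳ = 45 mm.
All pieces are centred on the horizontal axis through the centroid, so I = ΣĪ (holes subtracted) = 2 960 047 mm⁴.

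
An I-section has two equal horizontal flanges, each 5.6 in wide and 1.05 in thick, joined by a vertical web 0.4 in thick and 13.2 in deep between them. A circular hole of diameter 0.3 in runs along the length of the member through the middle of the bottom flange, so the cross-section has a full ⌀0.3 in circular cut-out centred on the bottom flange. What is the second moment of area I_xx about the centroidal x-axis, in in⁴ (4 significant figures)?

Decompose the section into non-overlapping parts with the origin at the bottom-left of its bounding rectangle.
Bottom flange: 5.6 × 1.05, A = 5.88 in², y = 0.525 in, Ī = 0.540225 in⁴.
Web: 0.4 × 13.2, A = 5.28 in², y = 7.65 in, Ī = 76.6656 in⁴.
Top flange: 5.6 × 1.05, A = 5.88 in², y = 14.775 in, Ī = 0.540225 in⁴.
Hole (subtracted): ⌀0.3, A = 0.0706858 in², y = 0.525 in, Ī = 0.000397608 in⁴.
Centroid: ȳ = ΣA·y / ΣA = 7.67968 in.
Transfer each piece to the centroidal x-axis using Ī + A·d² with d = y − 7.67968:
  bottom flange: d = -7.15468 in → contributes +301.534 in⁴
  web: d = -0.0296793 in → contributes +76.6703 in⁴
  top flange: d = 7.09532 in → contributes +296.56 in⁴
  hole: d = -7.15468 in → contributes −3.61877 in⁴
Total I = 671.146 in⁴.

I_xx ≈ 671.1 in⁴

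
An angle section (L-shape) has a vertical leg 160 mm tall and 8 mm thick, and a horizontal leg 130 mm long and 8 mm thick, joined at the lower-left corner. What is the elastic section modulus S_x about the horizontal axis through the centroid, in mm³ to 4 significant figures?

Decompose the section into non-overlapping parts with the origin at the bottom-left of its bounding rectangle.
Vertical leg: 8 × 160, A = 1 280 mm², y = 80 mm, Ī = 2 730 667 mm⁴.
Horizontal leg (remainder): 122 × 8, A = 976 mm², y = 4 mm, Ī = 5205.33 mm⁴.
Centroid: ȳ = ΣA·y / ΣA = 47.1206 mm.
Transfer each piece to the horizontal axis through the centroid using Ī + A·d² with d = y − 47.1206:
  vertical leg: d = 32.8794 mm → contributes +4 114 420 mm⁴
  horizontal leg (remainder): d = -43.1206 mm → contributes +1 819 963 mm⁴
Total I = 5 934 383 mm⁴.
Extreme fibre distance c = 112.879 mm; S = I/c = 52572.8 mm³.

S_x ≈ 5.257 × 10⁴ mm³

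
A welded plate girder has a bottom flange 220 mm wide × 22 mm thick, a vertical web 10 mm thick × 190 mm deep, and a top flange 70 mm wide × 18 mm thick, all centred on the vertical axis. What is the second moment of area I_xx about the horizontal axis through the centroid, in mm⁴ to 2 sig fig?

Split into non-overlapping primitives; take the origin at the lower-left of the bounding box.
Bottom plate: 220 × 22, A = 4 840 mm², y = 11 mm, Ī = 195 213 mm⁴.
Web plate: 10 × 190, A = 1 900 mm², y = 117 mm, Ī = 5 715 833 mm⁴.
Top plate: 70 × 18, A = 1 260 mm², y = 221 mm, Ī = 34 020 mm⁴.
Centroid: ȳ = ΣA·y / ΣA = 69.25 mm.
Transfer each piece to the horizontal axis through the centroid using Ī + A·d² with d = y − 69.25:
  bottom plate: d = -58.25 mm → contributes +16 617 636 mm⁴
  web plate: d = 47.75 mm → contributes +10 047 952 mm⁴
  top plate: d = 151.8 mm → contributes +29 049 379 mm⁴
Total I = 55 714 967 mm⁴.

I_xx ≈ 5.6 × 10⁷ mm⁴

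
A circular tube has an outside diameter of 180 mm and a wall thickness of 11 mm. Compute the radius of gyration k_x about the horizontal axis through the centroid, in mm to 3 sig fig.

k_x ≈ 59.9 mm

Treat the section as a set of non-overlapping primitives; coordinates are from the bounding-box lower-left.
Outer circle: ⌀180, A = 25 447 mm², y = 90 mm, Ī = 51 529 974 mm⁴.
Bore (subtracted): ⌀158, A = 19 607 mm², y = 90 mm, Ī = 30 591 322 mm⁴.
By symmetry the centroid is at mid-height, ȳ = 90 mm.
All pieces are centred on the horizontal axis through the centroid, so I = ΣĪ (holes subtracted) = 20 938 651 mm⁴.
Radius of gyration: k = √(I/A) = √(20 938 651 / 5840.2) = 59.877 mm.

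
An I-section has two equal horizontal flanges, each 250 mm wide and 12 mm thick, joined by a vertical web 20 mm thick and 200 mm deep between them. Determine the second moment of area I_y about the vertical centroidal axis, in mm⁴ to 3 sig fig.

I_y ≈ 3.14 × 10⁷ mm⁴

Decompose the section into non-overlapping parts with the origin at the bottom-left of its bounding rectangle.
Bottom flange: 250 × 12, A = 3 000 mm², x = 125 mm, Ī = 15 625 000 mm⁴.
Web: 20 × 200, A = 4 000 mm², x = 125 mm, Ī = 133 333 mm⁴.
Top flange: 250 × 12, A = 3 000 mm², x = 125 mm, Ī = 15 625 000 mm⁴.
By symmetry the centroid is at mid-width, x̄ = 125 mm.
All pieces are centred on the vertical centroidal axis, so I = ΣĪ = 31 383 333 mm⁴.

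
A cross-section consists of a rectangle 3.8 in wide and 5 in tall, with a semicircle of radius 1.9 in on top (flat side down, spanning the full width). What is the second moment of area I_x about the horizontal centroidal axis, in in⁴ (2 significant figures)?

Decompose the section into non-overlapping parts with the origin at the bottom-left of its bounding rectangle.
Rectangular body: 3.8 × 5, A = 19 in², y = 2.5 in, Ī = 39.58 in⁴.
Semicircular cap: semicircle r = 1.9, A = 5.671 in², y = 5.806 in, Ī = 1.43 in⁴.
Centroid: ȳ = ΣA·y / ΣA = 3.26 in.
Transfer each piece to the horizontal centroidal axis using Ī + A·d² with d = y − 3.26:
  rectangular body: d = -0.76 in → contributes +50.56 in⁴
  semicircular cap: d = 2.546 in → contributes +38.2 in⁴
Total I = 88.76 in⁴.

I_x ≈ 89 in⁴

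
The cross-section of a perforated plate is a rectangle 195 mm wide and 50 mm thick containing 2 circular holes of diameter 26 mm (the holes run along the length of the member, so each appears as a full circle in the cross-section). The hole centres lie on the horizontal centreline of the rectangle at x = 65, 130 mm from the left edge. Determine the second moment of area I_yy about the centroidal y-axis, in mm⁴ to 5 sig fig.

Break the section into simple shapes (no overlaps), measuring from the bottom-left corner of the bounding box.
Plate: 195 × 50, A = 9 750 mm², x = 97.5 mm, Ī = 30 895 313 mm⁴.
Hole 1 (subtracted): ⌀26, A = 530.9292 mm², x = 65 mm, Ī = 22431.76 mm⁴.
Hole 2 (subtracted): ⌀26, A = 530.9292 mm², x = 130 mm, Ī = 22431.76 mm⁴.
By symmetry the centroid is at mid-width, x̄ = 97.5 mm.
Transfer each piece to the centroidal y-axis using Ī + A·d² with d = x − 97.5:
  plate: d = 0 mm → contributes +30 895 313 mm⁴
  hole 1: d = -32.5 mm → contributes −583225.7 mm⁴
  hole 2: d = 32.5 mm → contributes −583225.7 mm⁴
Total I = 29 728 861 mm⁴.

I_yy ≈ 2.9729 × 10⁷ mm⁴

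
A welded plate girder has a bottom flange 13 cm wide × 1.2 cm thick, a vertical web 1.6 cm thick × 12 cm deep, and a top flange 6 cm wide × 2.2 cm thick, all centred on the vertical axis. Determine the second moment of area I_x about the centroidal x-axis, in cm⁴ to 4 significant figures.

Treat the section as a set of non-overlapping primitives; coordinates are from the bounding-box lower-left.
Bottom plate: 13 × 1.2, A = 15.6 cm², y = 0.6 cm, Ī = 1.872 cm⁴.
Web plate: 1.6 × 12, A = 19.2 cm², y = 7.2 cm, Ī = 230.4 cm⁴.
Top plate: 6 × 2.2, A = 13.2 cm², y = 14.3 cm, Ī = 5.324 cm⁴.
Centroid: ȳ = ΣA·y / ΣA = 7.0075 cm.
Transfer each piece to the centroidal x-axis using Ī + A·d² with d = y − 7.0075:
  bottom plate: d = -6.4075 cm → contributes +642.346 cm⁴
  web plate: d = 0.1925 cm → contributes +231.111 cm⁴
  top plate: d = 7.2925 cm → contributes +707.307 cm⁴
Total I = 1580.77 cm⁴.

I_x ≈ 1581 cm⁴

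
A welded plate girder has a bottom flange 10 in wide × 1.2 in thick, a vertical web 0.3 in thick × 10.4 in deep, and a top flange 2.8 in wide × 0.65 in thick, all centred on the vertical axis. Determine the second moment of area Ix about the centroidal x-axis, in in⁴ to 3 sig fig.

Ix ≈ 280 in⁴

Break the section into simple shapes (no overlaps), measuring from the bottom-left corner of the bounding box.
Bottom plate: 10 × 1.2, A = 12 in², y = 0.6 in, Ī = 1.44 in⁴.
Web plate: 0.3 × 10.4, A = 3.12 in², y = 6.4 in, Ī = 28.122 in⁴.
Top plate: 2.8 × 0.65, A = 1.82 in², y = 11.925 in, Ī = 0.064079 in⁴.
Centroid: ȳ = ΣA·y / ΣA = 2.885 in.
Transfer each piece to the centroidal x-axis using Ī + A·d² with d = y − 2.885:
  bottom plate: d = -2.285 in → contributes +64.093 in⁴
  web plate: d = 3.515 in → contributes +66.67 in⁴
  top plate: d = 9.04 in → contributes +148.8 in⁴
Total I = 279.56 in⁴.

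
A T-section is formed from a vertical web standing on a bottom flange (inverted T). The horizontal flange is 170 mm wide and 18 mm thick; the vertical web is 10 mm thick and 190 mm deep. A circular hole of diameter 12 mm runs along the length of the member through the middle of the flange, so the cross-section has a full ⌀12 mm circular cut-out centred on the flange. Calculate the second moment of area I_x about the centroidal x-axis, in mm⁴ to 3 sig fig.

Break the section into simple shapes (no overlaps), measuring from the bottom-left corner of the bounding box.
Flange: 170 × 18, A = 3 060 mm², y = 9 mm, Ī = 82 620 mm⁴.
Web: 10 × 190, A = 1 900 mm², y = 113 mm, Ī = 5 715 833 mm⁴.
Hole (subtracted): ⌀12, A = 113.1 mm², y = 9 mm, Ī = 1017.9 mm⁴.
Centroid: ȳ = ΣA·y / ΣA = 49.768 mm.
Transfer each piece to the centroidal x-axis using Ī + A·d² with d = y − 49.768:
  flange: d = -40.768 mm → contributes +5 168 507 mm⁴
  web: d = 63.232 mm → contributes +13 312 503 mm⁴
  hole: d = -40.768 mm → contributes −188 992 mm⁴
Total I = 18 292 019 mm⁴.

I_x ≈ 1.83 × 10⁷ mm⁴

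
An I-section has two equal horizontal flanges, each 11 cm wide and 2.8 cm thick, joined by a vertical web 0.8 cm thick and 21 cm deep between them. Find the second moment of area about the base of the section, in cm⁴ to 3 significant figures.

Split into non-overlapping primitives; take the origin at the lower-left of the bounding box.
Bottom flange: 11 × 2.8, A = 30.8 cm², y = 1.4 cm, Ī = 20.123 cm⁴.
Web: 0.8 × 21, A = 16.8 cm², y = 13.3 cm, Ī = 617.4 cm⁴.
Top flange: 11 × 2.8, A = 30.8 cm², y = 25.2 cm, Ī = 20.123 cm⁴.
Transfer each piece to the base of the section using Ī + A·d² with d = y − 0:
  bottom flange: d = 1.4 cm → contributes +80.491 cm⁴
  web: d = 13.3 cm → contributes +3589.2 cm⁴
  top flange: d = 25.2 cm → contributes +19 579 cm⁴
Total I = 23 249 cm⁴.

I_base ≈ 2.32 × 10⁴ cm⁴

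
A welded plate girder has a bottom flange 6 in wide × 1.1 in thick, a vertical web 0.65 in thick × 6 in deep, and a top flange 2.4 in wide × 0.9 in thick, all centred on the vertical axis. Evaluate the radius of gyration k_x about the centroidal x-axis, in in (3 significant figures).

k_x ≈ 2.83 in

Decompose the section into non-overlapping parts with the origin at the bottom-left of its bounding rectangle.
Bottom plate: 6 × 1.1, A = 6.6 in², y = 0.55 in, Ī = 0.6655 in⁴.
Web plate: 0.65 × 6, A = 3.9 in², y = 4.1 in, Ī = 11.7 in⁴.
Top plate: 2.4 × 0.9, A = 2.16 in², y = 7.55 in, Ī = 0.1458 in⁴.
Centroid: ȳ = ΣA·y / ΣA = 2.8379 in.
Transfer each piece to the centroidal x-axis using Ī + A·d² with d = y − 2.8379:
  bottom plate: d = -2.2879 in → contributes +35.214 in⁴
  web plate: d = 1.2621 in → contributes +17.912 in⁴
  top plate: d = 4.7121 in → contributes +48.106 in⁴
Total I = 101.23 in⁴.
Radius of gyration: k = √(I/A) = √(101.23 / 12.66) = 2.8278 in.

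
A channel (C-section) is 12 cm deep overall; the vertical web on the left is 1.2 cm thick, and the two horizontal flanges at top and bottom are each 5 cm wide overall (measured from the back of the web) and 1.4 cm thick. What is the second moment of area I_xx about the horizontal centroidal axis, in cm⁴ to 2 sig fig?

I_xx ≈ 470 cm⁴

Decompose the section into non-overlapping parts with the origin at the bottom-left of its bounding rectangle.
Web: 1.2 × 12, A = 14.4 cm², y = 6 cm, Ī = 172.8 cm⁴.
Top flange (beyond web): 3.8 × 1.4, A = 5.32 cm², y = 11.3 cm, Ī = 0.8689 cm⁴.
Bottom flange (beyond web): 3.8 × 1.4, A = 5.32 cm², y = 0.7 cm, Ī = 0.8689 cm⁴.
By symmetry the centroid is at mid-height, ȳ = 6 cm.
Transfer each piece to the horizontal centroidal axis using Ī + A·d² with d = y − 6:
  web: d = 0 cm → contributes +172.8 cm⁴
  top flange (beyond web): d = 5.3 cm → contributes +150.3 cm⁴
  bottom flange (beyond web): d = -5.3 cm → contributes +150.3 cm⁴
Total I = 473.4 cm⁴.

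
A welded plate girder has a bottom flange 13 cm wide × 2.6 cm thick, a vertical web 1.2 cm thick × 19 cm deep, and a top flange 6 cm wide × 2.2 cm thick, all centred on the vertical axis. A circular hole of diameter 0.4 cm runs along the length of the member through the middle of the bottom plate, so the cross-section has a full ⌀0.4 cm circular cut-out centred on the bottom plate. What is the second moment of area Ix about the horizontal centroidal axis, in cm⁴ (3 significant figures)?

Ix ≈ 5400 cm⁴

Split into non-overlapping primitives; take the origin at the lower-left of the bounding box.
Bottom plate: 13 × 2.6, A = 33.8 cm², y = 1.3 cm, Ī = 19.041 cm⁴.
Web plate: 1.2 × 19, A = 22.8 cm², y = 12.1 cm, Ī = 685.9 cm⁴.
Top plate: 6 × 2.2, A = 13.2 cm², y = 22.7 cm, Ī = 5.324 cm⁴.
Hole (subtracted): ⌀0.4, A = 0.12566 cm², y = 1.3 cm, Ī = 0.0012566 cm⁴.
Centroid: ȳ = ΣA·y / ΣA = 8.8884 cm.
Transfer each piece to the horizontal centroidal axis using Ī + A·d² with d = y − 8.8884:
  bottom plate: d = -7.5884 cm → contributes +1965.4 cm⁴
  web plate: d = 3.2116 cm → contributes +921.06 cm⁴
  top plate: d = 13.812 cm → contributes +2523.3 cm⁴
  hole: d = -7.5884 cm → contributes −7.2375 cm⁴
Total I = 5402.6 cm⁴.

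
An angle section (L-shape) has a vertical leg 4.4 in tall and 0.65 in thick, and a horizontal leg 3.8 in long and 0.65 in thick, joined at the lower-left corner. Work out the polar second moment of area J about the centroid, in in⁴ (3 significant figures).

J ≈ 15.0 in⁴

Break the section into simple shapes (no overlaps), measuring from the bottom-left corner of the bounding box.
Vertical leg: 0.65 × 4.4, A = 2.86 in², y = 2.2 in, Ī = 4.6141 in⁴.
Horizontal leg (remainder): 3.15 × 0.65, A = 2.0475 in², y = 0.325 in, Ī = 0.072089 in⁴.
Centroid: ȳ = ΣA·y / ΣA = 1.4177 in.
Transfer each piece to the centroidal x-axis using Ī + A·d² with d = y − 1.4177:
  vertical leg: d = 0.78228 in → contributes +6.3644 in⁴
  horizontal leg (remainder): d = -1.0927 in → contributes +2.5169 in⁴
Total I = 8.8812 in⁴.
For the y-axis: x̄ = 1.1177 in.
Repeating about the centroidal y-axis gives I_y = 6.1013 in⁴.
Polar second moment: J = I_x + I_y = 14.983 in⁴.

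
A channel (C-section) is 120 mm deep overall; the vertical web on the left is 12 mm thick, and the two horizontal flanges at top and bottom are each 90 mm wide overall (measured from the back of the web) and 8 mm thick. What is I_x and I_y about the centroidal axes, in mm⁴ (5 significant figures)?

I_x ≈ 5.6484 × 10⁶ mm⁴, I_y ≈ 2.0039 × 10⁶ mm⁴

Decompose the section into non-overlapping parts with the origin at the bottom-left of its bounding rectangle.
Web: 12 × 120, A = 1 440 mm², y = 60 mm, Ī = 1 728 000 mm⁴.
Top flange (beyond web): 78 × 8, A = 624 mm², y = 116 mm, Ī = 3 328 mm⁴.
Bottom flange (beyond web): 78 × 8, A = 624 mm², y = 4 mm, Ī = 3 328 mm⁴.
By symmetry the centroid is at mid-height, ȳ = 60 mm.
Transfer each piece to the centroidal x-axis using Ī + A·d² with d = y − 60:
  web: d = 0 mm → contributes +1 728 000 mm⁴
  top flange (beyond web): d = 56 mm → contributes +1 960 192 mm⁴
  bottom flange (beyond web): d = -56 mm → contributes +1 960 192 mm⁴
Total I = 5 648 384 mm⁴.
For the y-axis: x̄ = 26.89286 mm.
Repeating about the centroidal y-axis gives I_y = 2 003 873 mm⁴.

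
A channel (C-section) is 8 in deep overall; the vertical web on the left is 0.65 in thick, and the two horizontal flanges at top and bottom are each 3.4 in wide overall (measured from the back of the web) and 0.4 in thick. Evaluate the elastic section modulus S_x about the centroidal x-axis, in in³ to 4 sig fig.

Decompose the section into non-overlapping parts with the origin at the bottom-left of its bounding rectangle.
Web: 0.65 × 8, A = 5.2 in², y = 4 in, Ī = 27.7333 in⁴.
Top flange (beyond web): 2.75 × 0.4, A = 1.1 in², y = 7.8 in, Ī = 0.0146667 in⁴.
Bottom flange (beyond web): 2.75 × 0.4, A = 1.1 in², y = 0.2 in, Ī = 0.0146667 in⁴.
By symmetry the centroid is at mid-height, ȳ = 4 in.
Transfer each piece to the centroidal x-axis using Ī + A·d² with d = y − 4:
  web: d = 0 in → contributes +27.7333 in⁴
  top flange (beyond web): d = 3.8 in → contributes +15.8987 in⁴
  bottom flange (beyond web): d = -3.8 in → contributes +15.8987 in⁴
Total I = 59.5307 in⁴.
Extreme fibre distance c = 4 in; S = I/c = 14.8827 in³.

S_x ≈ 14.88 in³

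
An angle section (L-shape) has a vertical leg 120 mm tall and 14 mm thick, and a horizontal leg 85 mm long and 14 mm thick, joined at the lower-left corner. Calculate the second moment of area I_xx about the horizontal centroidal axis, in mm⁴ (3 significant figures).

I_xx ≈ 3.79 × 10⁶ mm⁴

Split into non-overlapping primitives; take the origin at the lower-left of the bounding box.
Vertical leg: 14 × 120, A = 1 680 mm², y = 60 mm, Ī = 2 016 000 mm⁴.
Horizontal leg (remainder): 71 × 14, A = 994 mm², y = 7 mm, Ī = 16 235 mm⁴.
Centroid: ȳ = ΣA·y / ΣA = 40.298 mm.
Transfer each piece to the horizontal centroidal axis using Ī + A·d² with d = y − 40.298:
  vertical leg: d = 19.702 mm → contributes +2 668 095 mm⁴
  horizontal leg (remainder): d = -33.298 mm → contributes +1 118 368 mm⁴
Total I = 3 786 463 mm⁴.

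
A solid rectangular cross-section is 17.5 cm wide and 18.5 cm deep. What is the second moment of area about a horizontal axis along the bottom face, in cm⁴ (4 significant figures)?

The section: 17.5 × 18.5, A = 323.75 cm², y = 9.25 cm, Ī = 9233.62 cm⁴.
Transfer it to the bottom edge using Ī + A·d² with d = y − 0:
  the section: d = 9.25 cm → contributes +36934.5 cm⁴
Total I = 36934.5 cm⁴.

I_base ≈ 3.693 × 10⁴ cm⁴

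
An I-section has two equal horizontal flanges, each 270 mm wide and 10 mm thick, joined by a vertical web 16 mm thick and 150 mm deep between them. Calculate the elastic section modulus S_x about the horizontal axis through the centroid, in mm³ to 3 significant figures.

Treat the section as a set of non-overlapping primitives; coordinates are from the bounding-box lower-left.
Bottom flange: 270 × 10, A = 2 700 mm², y = 5 mm, Ī = 22 500 mm⁴.
Web: 16 × 150, A = 2 400 mm², y = 85 mm, Ī = 4 500 000 mm⁴.
Top flange: 270 × 10, A = 2 700 mm², y = 165 mm, Ī = 22 500 mm⁴.
By symmetry the centroid is at mid-height, ȳ = 85 mm.
Transfer each piece to the horizontal axis through the centroid using Ī + A·d² with d = y − 85:
  bottom flange: d = -80 mm → contributes +17 302 500 mm⁴
  web: d = 0 mm → contributes +4 500 000 mm⁴
  top flange: d = 80 mm → contributes +17 302 500 mm⁴
Total I = 39 105 000 mm⁴.
Extreme fibre distance c = 85 mm; S = I/c = 460 059 mm³.

S_x ≈ 4.60 × 10⁵ mm³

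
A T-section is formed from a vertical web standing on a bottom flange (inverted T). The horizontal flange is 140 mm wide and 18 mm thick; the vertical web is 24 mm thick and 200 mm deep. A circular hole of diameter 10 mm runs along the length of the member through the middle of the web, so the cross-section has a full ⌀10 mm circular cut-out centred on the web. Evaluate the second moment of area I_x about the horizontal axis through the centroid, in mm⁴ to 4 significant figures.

I_x ≈ 3.559 × 10⁷ mm⁴

Decompose the section into non-overlapping parts with the origin at the bottom-left of its bounding rectangle.
Flange: 140 × 18, A = 2 520 mm², y = 9 mm, Ī = 68 040 mm⁴.
Web: 24 × 200, A = 4 800 mm², y = 118 mm, Ī = 16 000 000 mm⁴.
Hole (subtracted): ⌀10, A = 78.5398 mm², y = 118 mm, Ī = 490.874 mm⁴.
Centroid: ȳ = ΣA·y / ΣA = 80.0684 mm.
Transfer each piece to the horizontal axis through the centroid using Ī + A·d² with d = y − 80.0684:
  flange: d = -71.0684 mm → contributes +12 795 857 mm⁴
  web: d = 37.9316 mm → contributes +22 906 262 mm⁴
  hole: d = 37.9316 mm → contributes −113 494 mm⁴
Total I = 35 588 624 mm⁴.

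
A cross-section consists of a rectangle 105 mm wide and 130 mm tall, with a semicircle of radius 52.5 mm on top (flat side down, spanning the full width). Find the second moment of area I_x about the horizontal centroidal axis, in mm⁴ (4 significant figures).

Decompose the section into non-overlapping parts with the origin at the bottom-left of its bounding rectangle.
Rectangular body: 105 × 130, A = 13 650 mm², y = 65 mm, Ī = 19 223 750 mm⁴.
Semicircular cap: semicircle r = 52.5, A = 4329.51 mm², y = 152.282 mm, Ī = 833 814 mm⁴.
Centroid: ȳ = ΣA·y / ΣA = 86.0176 mm.
Transfer each piece to the horizontal centroidal axis using Ī + A·d² with d = y − 86.0176:
  rectangular body: d = -21.0176 mm → contributes +25 253 515 mm⁴
  semicircular cap: d = 66.2641 mm → contributes +19 844 357 mm⁴
Total I = 45 097 872 mm⁴.

I_x ≈ 4.510 × 10⁷ mm⁴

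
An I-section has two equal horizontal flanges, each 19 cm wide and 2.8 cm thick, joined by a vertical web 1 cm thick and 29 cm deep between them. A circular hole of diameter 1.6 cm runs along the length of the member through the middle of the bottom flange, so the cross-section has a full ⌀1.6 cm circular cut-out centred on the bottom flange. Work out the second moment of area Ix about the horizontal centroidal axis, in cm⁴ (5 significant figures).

Ix ≈ 2.8485 × 10⁴ cm⁴

Break the section into simple shapes (no overlaps), measuring from the bottom-left corner of the bounding box.
Bottom flange: 19 × 2.8, A = 53.2 cm², y = 1.4 cm, Ī = 34.75733 cm⁴.
Web: 1 × 29, A = 29 cm², y = 17.3 cm, Ī = 2032.417 cm⁴.
Top flange: 19 × 2.8, A = 53.2 cm², y = 33.2 cm, Ī = 34.75733 cm⁴.
Hole (subtracted): ⌀1.6, A = 2.010619 cm², y = 1.4 cm, Ī = 0.3216991 cm⁴.
Centroid: ȳ = ΣA·y / ΣA = 17.53967 cm.
Transfer each piece to the horizontal centroidal axis using Ī + A·d² with d = y − 17.53967:
  bottom flange: d = -16.13967 cm → contributes +13892.76 cm⁴
  web: d = -0.2396656 cm → contributes +2034.082 cm⁴
  top flange: d = 15.66033 cm → contributes +13081.85 cm⁴
  hole: d = -16.13967 cm → contributes −524.0655 cm⁴
Total I = 28484.63 cm⁴.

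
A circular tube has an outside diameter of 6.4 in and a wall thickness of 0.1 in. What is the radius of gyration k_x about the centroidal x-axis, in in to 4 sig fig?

Treat the section as a set of non-overlapping primitives; coordinates are from the bounding-box lower-left.
Outer circle: ⌀6.4, A = 32.1699 in², y = 3.2 in, Ī = 82.355 in⁴.
Bore (subtracted): ⌀6.2, A = 30.1907 in², y = 3.2 in, Ī = 72.5332 in⁴.
By symmetry the centroid is at mid-height, ȳ = 3.2 in.
All pieces are centred on the centroidal x-axis, so I = ΣĪ (holes subtracted) = 9.8218 in⁴.
Radius of gyration: k = √(I/A) = √(9.8218 / 1.9792) = 2.22767 in.

k_x ≈ 2.228 in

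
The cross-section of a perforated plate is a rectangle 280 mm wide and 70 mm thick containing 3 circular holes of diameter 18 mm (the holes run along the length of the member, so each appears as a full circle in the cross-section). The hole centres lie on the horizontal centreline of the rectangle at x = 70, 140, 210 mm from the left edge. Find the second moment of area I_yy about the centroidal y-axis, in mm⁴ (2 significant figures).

Treat the section as a set of non-overlapping primitives; coordinates are from the bounding-box lower-left.
Plate: 280 × 70, A = 19 600 mm², x = 140 mm, Ī = 128 053 333 mm⁴.
Hole 1 (subtracted): ⌀18, A = 254.5 mm², x = 70 mm, Ī = 5 153 mm⁴.
Hole 2 (subtracted): ⌀18, A = 254.5 mm², x = 140 mm, Ī = 5 153 mm⁴.
Hole 3 (subtracted): ⌀18, A = 254.5 mm², x = 210 mm, Ī = 5 153 mm⁴.
By symmetry the centroid is at mid-width, x̄ = 140 mm.
Transfer each piece to the centroidal y-axis using Ī + A·d² with d = x − 140:
  plate: d = 0 mm → contributes +128 053 333 mm⁴
  hole 1: d = -70 mm → contributes −1 252 051 mm⁴
  hole 2: d = 0 mm → contributes −5 153 mm⁴
  hole 3: d = 70 mm → contributes −1 252 051 mm⁴
Total I = 125 544 078 mm⁴.

I_yy ≈ 1.3 × 10⁸ mm⁴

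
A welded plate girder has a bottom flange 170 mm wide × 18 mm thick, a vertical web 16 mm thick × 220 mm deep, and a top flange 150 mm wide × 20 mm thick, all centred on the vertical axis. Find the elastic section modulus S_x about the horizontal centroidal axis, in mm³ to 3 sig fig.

S_x ≈ 7.74 × 10⁵ mm³

Split into non-overlapping primitives; take the origin at the lower-left of the bounding box.
Bottom plate: 170 × 18, A = 3 060 mm², y = 9 mm, Ī = 82 620 mm⁴.
Web plate: 16 × 220, A = 3 520 mm², y = 128 mm, Ī = 14 197 333 mm⁴.
Top plate: 150 × 20, A = 3 000 mm², y = 248 mm, Ī = 100 000 mm⁴.
Centroid: ȳ = ΣA·y / ΣA = 127.57 mm.
Transfer each piece to the horizontal centroidal axis using Ī + A·d² with d = y − 127.57:
  bottom plate: d = -118.57 mm → contributes +43 101 125 mm⁴
  web plate: d = 0.43215 mm → contributes +14 197 991 mm⁴
  top plate: d = 120.43 mm → contributes +43 611 708 mm⁴
Total I = 100 910 824 mm⁴.
Extreme fibre distance c = 130.43 mm; S = I/c = 773 665 mm³.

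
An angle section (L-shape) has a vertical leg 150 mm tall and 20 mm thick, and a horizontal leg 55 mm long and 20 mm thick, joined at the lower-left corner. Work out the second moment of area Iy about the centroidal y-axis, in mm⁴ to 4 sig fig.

Iy ≈ 6.007 × 10⁵ mm⁴

Split into non-overlapping primitives; take the origin at the lower-left of the bounding box.
Vertical leg: 20 × 150, A = 3 000 mm², x = 10 mm, Ī = 100 000 mm⁴.
Horizontal leg (remainder): 35 × 20, A = 700 mm², x = 37.5 mm, Ī = 71458.3 mm⁴.
Centroid: x̄ = ΣA·x / ΣA = 15.2027 mm.
Transfer each piece to the centroidal y-axis using Ī + A·d² with d = x − 15.2027:
  vertical leg: d = -5.2027 mm → contributes +181 204 mm⁴
  horizontal leg (remainder): d = 22.2973 mm → contributes +419 477 mm⁴
Total I = 600 681 mm⁴.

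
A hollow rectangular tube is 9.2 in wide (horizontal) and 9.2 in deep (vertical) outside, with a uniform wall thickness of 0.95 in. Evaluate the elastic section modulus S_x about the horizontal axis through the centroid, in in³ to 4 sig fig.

S_x ≈ 78.34 in³

Treat the section as a set of non-overlapping primitives; coordinates are from the bounding-box lower-left.
Outer rectangle: 9.2 × 9.2, A = 84.64 in², y = 4.6 in, Ī = 596.994 in⁴.
Inner void (subtracted): 7.3 × 7.3, A = 53.29 in², y = 4.6 in, Ī = 236.652 in⁴.
By symmetry the centroid is at mid-height, ȳ = 4.6 in.
All pieces are centred on the horizontal axis through the centroid, so I = ΣĪ (holes subtracted) = 360.342 in⁴.
Extreme fibre distance c = 4.6 in; S = I/c = 78.3352 in³.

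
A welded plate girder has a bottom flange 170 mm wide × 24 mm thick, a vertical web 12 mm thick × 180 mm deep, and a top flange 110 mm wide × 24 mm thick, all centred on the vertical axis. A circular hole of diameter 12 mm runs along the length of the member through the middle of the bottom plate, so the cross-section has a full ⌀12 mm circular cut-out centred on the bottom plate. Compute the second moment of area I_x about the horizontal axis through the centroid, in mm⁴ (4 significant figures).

Split into non-overlapping primitives; take the origin at the lower-left of the bounding box.
Bottom plate: 170 × 24, A = 4 080 mm², y = 12 mm, Ī = 195 840 mm⁴.
Web plate: 12 × 180, A = 2 160 mm², y = 114 mm, Ī = 5 832 000 mm⁴.
Top plate: 110 × 24, A = 2 640 mm², y = 216 mm, Ī = 126 720 mm⁴.
Hole (subtracted): ⌀12, A = 113.097 mm², y = 12 mm, Ī = 1017.88 mm⁴.
Centroid: ȳ = ΣA·y / ΣA = 98.5619 mm.
Transfer each piece to the horizontal axis through the centroid using Ī + A·d² with d = y − 98.5619:
  bottom plate: d = -86.5619 mm → contributes +30 767 147 mm⁴
  web plate: d = 15.4381 mm → contributes +6 346 802 mm⁴
  top plate: d = 117.438 mm → contributes +36 536 810 mm⁴
  hole: d = -86.5619 mm → contributes −848 453 mm⁴
Total I = 72 802 306 mm⁴.

I_x ≈ 7.280 × 10⁷ mm⁴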